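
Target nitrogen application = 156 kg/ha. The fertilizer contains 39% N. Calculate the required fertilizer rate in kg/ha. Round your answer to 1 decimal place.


Step 1: Fertilizer rate = target N / (N content / 100)
Step 2: Rate = 156 / (39 / 100)
Step 3: Rate = 156 / 0.39
Step 4: Rate = 400.0 kg/ha

400.0


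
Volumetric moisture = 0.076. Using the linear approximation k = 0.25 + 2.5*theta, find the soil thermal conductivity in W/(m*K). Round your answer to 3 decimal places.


Step 1: k = 0.25 + 2.5 * theta
Step 2: k = 0.25 + 2.5 * 0.076
Step 3: k = 0.25 + 0.19
Step 4: k = 0.44 W/(m*K)

0.44


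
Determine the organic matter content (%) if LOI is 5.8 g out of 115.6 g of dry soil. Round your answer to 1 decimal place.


Step 1: OM% = 100 * LOI / sample mass
Step 2: OM = 100 * 5.8 / 115.6
Step 3: OM = 5.0%

5.0


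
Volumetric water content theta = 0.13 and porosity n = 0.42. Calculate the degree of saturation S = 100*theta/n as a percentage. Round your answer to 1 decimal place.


Step 1: S = 100 * theta_v / n
Step 2: S = 100 * 0.13 / 0.42
Step 3: S = 31.0%

31.0


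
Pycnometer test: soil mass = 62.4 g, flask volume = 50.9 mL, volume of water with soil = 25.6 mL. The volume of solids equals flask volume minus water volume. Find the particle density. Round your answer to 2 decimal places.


Step 1: Volume of solids = flask volume - water volume with soil
Step 2: V_solids = 50.9 - 25.6 = 25.3 mL
Step 3: Particle density = mass / V_solids = 62.4 / 25.3 = 2.47 g/cm^3

2.47


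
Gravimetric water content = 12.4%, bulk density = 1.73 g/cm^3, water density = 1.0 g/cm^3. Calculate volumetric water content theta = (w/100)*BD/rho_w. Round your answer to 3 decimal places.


Step 1: theta = (w / 100) * BD / rho_w
Step 2: theta = (12.4 / 100) * 1.73 / 1.0
Step 3: theta = 0.124 * 1.73
Step 4: theta = 0.215

0.215


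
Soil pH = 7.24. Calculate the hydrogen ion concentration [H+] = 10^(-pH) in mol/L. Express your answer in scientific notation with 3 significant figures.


Step 1: [H+] = 10^(-pH)
Step 2: [H+] = 10^(-7.24)
Step 3: [H+] = 5.75e-08 mol/L

5.75e-08


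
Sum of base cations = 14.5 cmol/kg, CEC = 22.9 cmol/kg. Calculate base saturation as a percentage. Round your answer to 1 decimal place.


Step 1: BS = 100 * (sum of bases) / CEC
Step 2: BS = 100 * 14.5 / 22.9
Step 3: BS = 63.3%

63.3


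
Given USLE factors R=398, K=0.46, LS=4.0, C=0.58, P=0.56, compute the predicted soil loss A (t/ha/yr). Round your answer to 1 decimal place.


Step 1: A = R * K * LS * C * P
Step 2: R * K = 398 * 0.46 = 183.08
Step 3: (R*K) * LS = 183.08 * 4.0 = 732.32
Step 4: * C * P = 732.32 * 0.58 * 0.56 = 237.9
Step 5: A = 237.9 t/(ha*yr)

237.9


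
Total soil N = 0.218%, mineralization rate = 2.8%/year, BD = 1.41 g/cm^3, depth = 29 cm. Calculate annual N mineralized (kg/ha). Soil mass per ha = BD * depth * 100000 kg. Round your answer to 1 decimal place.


Step 1: Soil mass per ha = BD * depth * 100000 = 1.41 * 29 * 100000 = 4089000 kg
Step 2: Total N pool = soil mass * N%/100 = 4089000 * 0.218/100 = 8914.02 kg/ha
Step 3: N mineralized = N pool * rate%/100 = 8914.02 * 2.8/100 = 249.6 kg/ha/yr

249.6


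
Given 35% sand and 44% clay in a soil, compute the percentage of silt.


Step 1: sand + silt + clay = 100%
Step 2: silt = 100 - sand - clay
Step 3: silt = 100 - 35 - 44
Step 4: silt = 21%

21


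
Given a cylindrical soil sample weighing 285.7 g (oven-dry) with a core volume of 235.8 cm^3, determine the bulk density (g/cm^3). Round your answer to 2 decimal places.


Step 1: Identify the formula: BD = dry mass / volume
Step 2: Substitute values: BD = 285.7 / 235.8
Step 3: BD = 1.21 g/cm^3

1.21


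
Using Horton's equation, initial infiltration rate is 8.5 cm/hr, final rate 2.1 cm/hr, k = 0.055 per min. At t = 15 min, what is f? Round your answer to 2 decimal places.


Step 1: f = fc + (f0 - fc) * exp(-k * t)
Step 2: exp(-0.055 * 15) = 0.438235
Step 3: f = 2.1 + (8.5 - 2.1) * 0.438235
Step 4: f = 2.1 + 6.4 * 0.438235
Step 5: f = 4.9 cm/hr

4.9


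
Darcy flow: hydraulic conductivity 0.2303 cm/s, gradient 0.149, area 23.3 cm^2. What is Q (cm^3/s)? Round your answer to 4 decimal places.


Step 1: Apply Darcy's law: Q = K * i * A
Step 2: Q = 0.2303 * 0.149 * 23.3
Step 3: Q = 0.7995 cm^3/s

0.7995


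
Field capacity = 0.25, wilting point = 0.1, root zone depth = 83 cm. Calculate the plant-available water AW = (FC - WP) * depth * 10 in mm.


Step 1: Available water = (FC - WP) * depth * 10
Step 2: AW = (0.25 - 0.1) * 83 * 10
Step 3: AW = 0.15 * 83 * 10
Step 4: AW = 124.5 mm

124.5


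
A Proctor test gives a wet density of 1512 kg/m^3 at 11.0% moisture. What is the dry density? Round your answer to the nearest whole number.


Step 1: Dry density = wet density / (1 + w/100)
Step 2: Dry density = 1512 / (1 + 11.0/100)
Step 3: Dry density = 1512 / 1.11
Step 4: Dry density = 1362 kg/m^3

1362


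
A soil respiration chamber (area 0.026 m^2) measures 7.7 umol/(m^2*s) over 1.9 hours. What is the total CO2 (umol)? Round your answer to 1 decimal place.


Step 1: Convert time to seconds: 1.9 hr * 3600 = 6840.0 s
Step 2: Total = flux * area * time_s
Step 3: Total = 7.7 * 0.026 * 6840.0
Step 4: Total = 1369.4 umol

1369.4


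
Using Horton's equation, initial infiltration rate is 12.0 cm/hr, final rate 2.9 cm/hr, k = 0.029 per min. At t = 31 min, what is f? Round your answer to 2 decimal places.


Step 1: f = fc + (f0 - fc) * exp(-k * t)
Step 2: exp(-0.029 * 31) = 0.406976
Step 3: f = 2.9 + (12.0 - 2.9) * 0.406976
Step 4: f = 2.9 + 9.1 * 0.406976
Step 5: f = 6.6 cm/hr

6.6


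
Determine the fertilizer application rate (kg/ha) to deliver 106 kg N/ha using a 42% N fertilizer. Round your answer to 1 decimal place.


Step 1: Fertilizer rate = target N / (N content / 100)
Step 2: Rate = 106 / (42 / 100)
Step 3: Rate = 106 / 0.42
Step 4: Rate = 252.4 kg/ha

252.4


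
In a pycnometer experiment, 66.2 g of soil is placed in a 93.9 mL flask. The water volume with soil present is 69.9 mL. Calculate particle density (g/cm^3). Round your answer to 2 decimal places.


Step 1: Volume of solids = flask volume - water volume with soil
Step 2: V_solids = 93.9 - 69.9 = 24.0 mL
Step 3: Particle density = mass / V_solids = 66.2 / 24.0 = 2.76 g/cm^3

2.76


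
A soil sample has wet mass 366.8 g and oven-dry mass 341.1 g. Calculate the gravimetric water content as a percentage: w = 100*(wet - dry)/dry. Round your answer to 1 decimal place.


Step 1: Water mass = wet - dry = 366.8 - 341.1 = 25.7 g
Step 2: w = 100 * water mass / dry mass
Step 3: w = 100 * 25.7 / 341.1 = 7.5%

7.5


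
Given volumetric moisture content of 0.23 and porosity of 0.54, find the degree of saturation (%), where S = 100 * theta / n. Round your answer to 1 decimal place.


Step 1: S = 100 * theta_v / n
Step 2: S = 100 * 0.23 / 0.54
Step 3: S = 42.6%

42.6


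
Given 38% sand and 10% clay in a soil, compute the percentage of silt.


Step 1: sand + silt + clay = 100%
Step 2: silt = 100 - sand - clay
Step 3: silt = 100 - 38 - 10
Step 4: silt = 52%

52


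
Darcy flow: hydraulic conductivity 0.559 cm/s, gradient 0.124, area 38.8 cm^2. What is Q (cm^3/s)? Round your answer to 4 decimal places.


Step 1: Apply Darcy's law: Q = K * i * A
Step 2: Q = 0.559 * 0.124 * 38.8
Step 3: Q = 2.6895 cm^3/s

2.6895


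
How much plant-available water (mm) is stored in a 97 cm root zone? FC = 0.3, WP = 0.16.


Step 1: Available water = (FC - WP) * depth * 10
Step 2: AW = (0.3 - 0.16) * 97 * 10
Step 3: AW = 0.14 * 97 * 10
Step 4: AW = 135.8 mm

135.8


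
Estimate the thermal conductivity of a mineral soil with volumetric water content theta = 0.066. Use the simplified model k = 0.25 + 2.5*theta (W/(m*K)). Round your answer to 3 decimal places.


Step 1: k = 0.25 + 2.5 * theta
Step 2: k = 0.25 + 2.5 * 0.066
Step 3: k = 0.25 + 0.165
Step 4: k = 0.415 W/(m*K)

0.415


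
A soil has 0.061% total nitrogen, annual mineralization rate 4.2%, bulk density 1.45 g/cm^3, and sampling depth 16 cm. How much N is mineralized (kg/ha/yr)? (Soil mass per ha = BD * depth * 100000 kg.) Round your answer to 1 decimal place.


Step 1: Soil mass per ha = BD * depth * 100000 = 1.45 * 16 * 100000 = 2320000 kg
Step 2: Total N pool = soil mass * N%/100 = 2320000 * 0.061/100 = 1415.2 kg/ha
Step 3: N mineralized = N pool * rate%/100 = 1415.2 * 4.2/100 = 59.4 kg/ha/yr

59.4


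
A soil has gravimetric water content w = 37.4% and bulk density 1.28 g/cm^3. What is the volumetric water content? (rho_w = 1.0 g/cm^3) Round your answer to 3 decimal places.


Step 1: theta = (w / 100) * BD / rho_w
Step 2: theta = (37.4 / 100) * 1.28 / 1.0
Step 3: theta = 0.374 * 1.28
Step 4: theta = 0.479

0.479


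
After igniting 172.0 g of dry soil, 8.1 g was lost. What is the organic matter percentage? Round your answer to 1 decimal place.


Step 1: OM% = 100 * LOI / sample mass
Step 2: OM = 100 * 8.1 / 172.0
Step 3: OM = 4.7%

4.7


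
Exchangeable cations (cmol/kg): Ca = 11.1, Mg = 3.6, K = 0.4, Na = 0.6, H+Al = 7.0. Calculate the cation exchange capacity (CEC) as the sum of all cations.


Step 1: CEC = Ca + Mg + K + Na + (H+Al)
Step 2: CEC = 11.1 + 3.6 + 0.4 + 0.6 + 7.0
Step 3: CEC = 22.7 cmol/kg

22.7


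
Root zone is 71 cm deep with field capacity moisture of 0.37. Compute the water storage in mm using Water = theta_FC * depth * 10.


Step 1: Water (mm) = theta_FC * depth (cm) * 10
Step 2: Water = 0.37 * 71 * 10
Step 3: Water = 262.7 mm

262.7


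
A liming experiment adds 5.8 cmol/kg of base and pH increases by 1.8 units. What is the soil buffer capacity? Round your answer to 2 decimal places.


Step 1: BC = change in base / change in pH
Step 2: BC = 5.8 / 1.8
Step 3: BC = 3.22 cmol/(kg*pH unit)

3.22


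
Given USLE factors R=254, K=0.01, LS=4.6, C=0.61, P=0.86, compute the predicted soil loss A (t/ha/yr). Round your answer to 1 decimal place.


Step 1: A = R * K * LS * C * P
Step 2: R * K = 254 * 0.01 = 2.54
Step 3: (R*K) * LS = 2.54 * 4.6 = 11.684
Step 4: * C * P = 11.684 * 0.61 * 0.86 = 6.1
Step 5: A = 6.1 t/(ha*yr)

6.1


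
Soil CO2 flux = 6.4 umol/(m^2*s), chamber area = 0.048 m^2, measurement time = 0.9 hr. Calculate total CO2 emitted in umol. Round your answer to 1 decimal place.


Step 1: Convert time to seconds: 0.9 hr * 3600 = 3240.0 s
Step 2: Total = flux * area * time_s
Step 3: Total = 6.4 * 0.048 * 3240.0
Step 4: Total = 995.3 umol

995.3


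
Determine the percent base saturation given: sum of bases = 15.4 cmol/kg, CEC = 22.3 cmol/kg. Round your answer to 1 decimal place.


Step 1: BS = 100 * (sum of bases) / CEC
Step 2: BS = 100 * 15.4 / 22.3
Step 3: BS = 69.1%

69.1


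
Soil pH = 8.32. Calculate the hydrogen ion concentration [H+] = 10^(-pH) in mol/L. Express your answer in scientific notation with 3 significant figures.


Step 1: [H+] = 10^(-pH)
Step 2: [H+] = 10^(-8.32)
Step 3: [H+] = 4.79e-09 mol/L

4.79e-09


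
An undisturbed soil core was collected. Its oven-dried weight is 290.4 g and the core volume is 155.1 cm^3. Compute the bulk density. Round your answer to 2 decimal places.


Step 1: Identify the formula: BD = dry mass / volume
Step 2: Substitute values: BD = 290.4 / 155.1
Step 3: BD = 1.87 g/cm^3

1.87


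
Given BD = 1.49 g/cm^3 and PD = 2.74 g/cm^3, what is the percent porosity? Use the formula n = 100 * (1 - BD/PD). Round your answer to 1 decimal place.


Step 1: Formula: n = 100 * (1 - BD / PD)
Step 2: n = 100 * (1 - 1.49 / 2.74)
Step 3: n = 100 * (1 - 0.5438)
Step 4: n = 45.6%

45.6


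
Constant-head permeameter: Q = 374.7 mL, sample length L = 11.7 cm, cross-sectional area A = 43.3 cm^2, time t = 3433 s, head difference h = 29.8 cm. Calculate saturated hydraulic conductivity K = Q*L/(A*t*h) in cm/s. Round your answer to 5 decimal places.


Step 1: K = Q * L / (A * t * h)
Step 2: Numerator = 374.7 * 11.7 = 4383.99
Step 3: Denominator = 43.3 * 3433 * 29.8 = 4429737.22
Step 4: K = 4383.99 / 4429737.22 = 0.00099 cm/s

0.00099


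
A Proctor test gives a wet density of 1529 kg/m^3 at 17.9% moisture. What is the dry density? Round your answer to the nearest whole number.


Step 1: Dry density = wet density / (1 + w/100)
Step 2: Dry density = 1529 / (1 + 17.9/100)
Step 3: Dry density = 1529 / 1.179
Step 4: Dry density = 1297 kg/m^3

1297


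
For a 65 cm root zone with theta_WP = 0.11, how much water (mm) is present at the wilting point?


Step 1: Water (mm) = theta_WP * depth * 10
Step 2: Water = 0.11 * 65 * 10
Step 3: Water = 71.5 mm

71.5


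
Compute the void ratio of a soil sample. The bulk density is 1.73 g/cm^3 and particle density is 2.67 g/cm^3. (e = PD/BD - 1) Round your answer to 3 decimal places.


Step 1: e = PD / BD - 1
Step 2: e = 2.67 / 1.73 - 1
Step 3: e = 1.54335 - 1
Step 4: e = 0.543

0.543


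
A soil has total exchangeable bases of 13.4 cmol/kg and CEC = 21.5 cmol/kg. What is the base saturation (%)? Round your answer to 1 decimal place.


Step 1: BS = 100 * (sum of bases) / CEC
Step 2: BS = 100 * 13.4 / 21.5
Step 3: BS = 62.3%

62.3


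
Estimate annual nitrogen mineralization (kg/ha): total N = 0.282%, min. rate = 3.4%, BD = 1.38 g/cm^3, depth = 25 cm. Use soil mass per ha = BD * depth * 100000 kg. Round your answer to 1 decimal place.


Step 1: Soil mass per ha = BD * depth * 100000 = 1.38 * 25 * 100000 = 3450000 kg
Step 2: Total N pool = soil mass * N%/100 = 3450000 * 0.282/100 = 9729.0 kg/ha
Step 3: N mineralized = N pool * rate%/100 = 9729.0 * 3.4/100 = 330.8 kg/ha/yr

330.8


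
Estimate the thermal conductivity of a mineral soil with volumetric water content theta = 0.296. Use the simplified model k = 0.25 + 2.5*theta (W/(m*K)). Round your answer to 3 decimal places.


Step 1: k = 0.25 + 2.5 * theta
Step 2: k = 0.25 + 2.5 * 0.296
Step 3: k = 0.25 + 0.74
Step 4: k = 0.99 W/(m*K)

0.99


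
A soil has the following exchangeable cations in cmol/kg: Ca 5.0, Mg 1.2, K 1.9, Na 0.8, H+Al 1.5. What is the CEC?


Step 1: CEC = Ca + Mg + K + Na + (H+Al)
Step 2: CEC = 5.0 + 1.2 + 1.9 + 0.8 + 1.5
Step 3: CEC = 10.4 cmol/kg

10.4


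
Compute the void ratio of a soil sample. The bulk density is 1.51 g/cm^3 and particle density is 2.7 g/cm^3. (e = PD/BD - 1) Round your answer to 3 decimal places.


Step 1: e = PD / BD - 1
Step 2: e = 2.7 / 1.51 - 1
Step 3: e = 1.78808 - 1
Step 4: e = 0.788

0.788


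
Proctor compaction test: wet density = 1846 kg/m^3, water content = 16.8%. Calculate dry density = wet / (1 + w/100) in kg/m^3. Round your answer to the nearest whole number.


Step 1: Dry density = wet density / (1 + w/100)
Step 2: Dry density = 1846 / (1 + 16.8/100)
Step 3: Dry density = 1846 / 1.168
Step 4: Dry density = 1580 kg/m^3

1580


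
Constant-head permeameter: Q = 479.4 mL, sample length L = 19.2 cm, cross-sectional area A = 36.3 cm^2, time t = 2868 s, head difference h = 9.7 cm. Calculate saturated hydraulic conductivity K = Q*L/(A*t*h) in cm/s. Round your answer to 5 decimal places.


Step 1: K = Q * L / (A * t * h)
Step 2: Numerator = 479.4 * 19.2 = 9204.48
Step 3: Denominator = 36.3 * 2868 * 9.7 = 1009851.48
Step 4: K = 9204.48 / 1009851.48 = 0.00911 cm/s

0.00911


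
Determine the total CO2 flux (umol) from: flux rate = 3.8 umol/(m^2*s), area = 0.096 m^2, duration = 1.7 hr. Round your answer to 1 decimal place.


Step 1: Convert time to seconds: 1.7 hr * 3600 = 6120.0 s
Step 2: Total = flux * area * time_s
Step 3: Total = 3.8 * 0.096 * 6120.0
Step 4: Total = 2232.6 umol

2232.6


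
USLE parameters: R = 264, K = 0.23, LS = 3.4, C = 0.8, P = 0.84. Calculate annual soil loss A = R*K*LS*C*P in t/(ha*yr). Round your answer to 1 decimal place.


Step 1: A = R * K * LS * C * P
Step 2: R * K = 264 * 0.23 = 60.72
Step 3: (R*K) * LS = 60.72 * 3.4 = 206.448
Step 4: * C * P = 206.448 * 0.8 * 0.84 = 138.7
Step 5: A = 138.7 t/(ha*yr)

138.7


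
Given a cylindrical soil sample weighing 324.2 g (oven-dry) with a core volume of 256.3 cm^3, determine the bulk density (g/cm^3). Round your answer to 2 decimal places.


Step 1: Identify the formula: BD = dry mass / volume
Step 2: Substitute values: BD = 324.2 / 256.3
Step 3: BD = 1.26 g/cm^3

1.26


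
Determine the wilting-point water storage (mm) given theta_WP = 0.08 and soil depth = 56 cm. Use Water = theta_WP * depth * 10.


Step 1: Water (mm) = theta_WP * depth * 10
Step 2: Water = 0.08 * 56 * 10
Step 3: Water = 44.8 mm

44.8


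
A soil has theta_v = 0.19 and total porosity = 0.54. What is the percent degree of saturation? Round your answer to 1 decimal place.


Step 1: S = 100 * theta_v / n
Step 2: S = 100 * 0.19 / 0.54
Step 3: S = 35.2%

35.2


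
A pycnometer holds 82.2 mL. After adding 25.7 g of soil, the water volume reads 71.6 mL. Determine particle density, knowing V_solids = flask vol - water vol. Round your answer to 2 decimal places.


Step 1: Volume of solids = flask volume - water volume with soil
Step 2: V_solids = 82.2 - 71.6 = 10.6 mL
Step 3: Particle density = mass / V_solids = 25.7 / 10.6 = 2.42 g/cm^3

2.42


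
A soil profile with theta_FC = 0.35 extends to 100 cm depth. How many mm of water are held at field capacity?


Step 1: Water (mm) = theta_FC * depth (cm) * 10
Step 2: Water = 0.35 * 100 * 10
Step 3: Water = 350.0 mm

350.0


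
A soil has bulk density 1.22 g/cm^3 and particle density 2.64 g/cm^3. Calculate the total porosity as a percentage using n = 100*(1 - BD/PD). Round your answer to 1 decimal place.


Step 1: Formula: n = 100 * (1 - BD / PD)
Step 2: n = 100 * (1 - 1.22 / 2.64)
Step 3: n = 100 * (1 - 0.46212)
Step 4: n = 53.8%

53.8


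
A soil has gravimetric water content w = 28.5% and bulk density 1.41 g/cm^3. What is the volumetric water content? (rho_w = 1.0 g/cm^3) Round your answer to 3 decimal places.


Step 1: theta = (w / 100) * BD / rho_w
Step 2: theta = (28.5 / 100) * 1.41 / 1.0
Step 3: theta = 0.285 * 1.41
Step 4: theta = 0.402

0.402


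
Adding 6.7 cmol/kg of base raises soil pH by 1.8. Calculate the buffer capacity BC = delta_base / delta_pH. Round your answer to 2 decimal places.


Step 1: BC = change in base / change in pH
Step 2: BC = 6.7 / 1.8
Step 3: BC = 3.72 cmol/(kg*pH unit)

3.72


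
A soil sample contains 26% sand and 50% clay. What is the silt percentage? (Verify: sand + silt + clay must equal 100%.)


Step 1: sand + silt + clay = 100%
Step 2: silt = 100 - sand - clay
Step 3: silt = 100 - 26 - 50
Step 4: silt = 24%

24


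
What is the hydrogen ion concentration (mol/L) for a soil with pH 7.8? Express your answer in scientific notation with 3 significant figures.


Step 1: [H+] = 10^(-pH)
Step 2: [H+] = 10^(-7.8)
Step 3: [H+] = 1.58e-08 mol/L

1.58e-08


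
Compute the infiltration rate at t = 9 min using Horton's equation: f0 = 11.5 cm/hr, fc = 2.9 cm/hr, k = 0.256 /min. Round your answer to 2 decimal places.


Step 1: f = fc + (f0 - fc) * exp(-k * t)
Step 2: exp(-0.256 * 9) = 0.099859
Step 3: f = 2.9 + (11.5 - 2.9) * 0.099859
Step 4: f = 2.9 + 8.6 * 0.099859
Step 5: f = 3.76 cm/hr

3.76


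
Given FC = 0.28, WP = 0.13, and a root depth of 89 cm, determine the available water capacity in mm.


Step 1: Available water = (FC - WP) * depth * 10
Step 2: AW = (0.28 - 0.13) * 89 * 10
Step 3: AW = 0.15 * 89 * 10
Step 4: AW = 133.5 mm

133.5


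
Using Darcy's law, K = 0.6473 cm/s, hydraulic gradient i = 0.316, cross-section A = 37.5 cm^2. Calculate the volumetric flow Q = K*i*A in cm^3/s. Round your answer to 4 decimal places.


Step 1: Apply Darcy's law: Q = K * i * A
Step 2: Q = 0.6473 * 0.316 * 37.5
Step 3: Q = 7.6705 cm^3/s

7.6705


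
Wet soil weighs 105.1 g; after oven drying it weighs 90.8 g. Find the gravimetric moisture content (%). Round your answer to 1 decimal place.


Step 1: Water mass = wet - dry = 105.1 - 90.8 = 14.3 g
Step 2: w = 100 * water mass / dry mass
Step 3: w = 100 * 14.3 / 90.8 = 15.7%

15.7


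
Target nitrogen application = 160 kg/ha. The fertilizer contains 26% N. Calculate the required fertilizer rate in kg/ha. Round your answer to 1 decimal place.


Step 1: Fertilizer rate = target N / (N content / 100)
Step 2: Rate = 160 / (26 / 100)
Step 3: Rate = 160 / 0.26
Step 4: Rate = 615.4 kg/ha

615.4


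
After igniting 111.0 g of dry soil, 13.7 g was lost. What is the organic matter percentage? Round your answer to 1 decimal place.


Step 1: OM% = 100 * LOI / sample mass
Step 2: OM = 100 * 13.7 / 111.0
Step 3: OM = 12.3%

12.3


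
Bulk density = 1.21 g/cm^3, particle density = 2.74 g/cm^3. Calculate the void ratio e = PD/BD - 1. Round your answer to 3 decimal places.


Step 1: e = PD / BD - 1
Step 2: e = 2.74 / 1.21 - 1
Step 3: e = 2.26446 - 1
Step 4: e = 1.264

1.264


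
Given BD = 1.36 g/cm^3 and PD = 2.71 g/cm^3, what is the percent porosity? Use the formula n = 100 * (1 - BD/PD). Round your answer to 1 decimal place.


Step 1: Formula: n = 100 * (1 - BD / PD)
Step 2: n = 100 * (1 - 1.36 / 2.71)
Step 3: n = 100 * (1 - 0.50185)
Step 4: n = 49.8%

49.8


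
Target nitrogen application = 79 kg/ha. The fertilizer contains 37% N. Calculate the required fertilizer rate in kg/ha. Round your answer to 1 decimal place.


Step 1: Fertilizer rate = target N / (N content / 100)
Step 2: Rate = 79 / (37 / 100)
Step 3: Rate = 79 / 0.37
Step 4: Rate = 213.5 kg/ha

213.5


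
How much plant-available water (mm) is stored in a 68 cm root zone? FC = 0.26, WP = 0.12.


Step 1: Available water = (FC - WP) * depth * 10
Step 2: AW = (0.26 - 0.12) * 68 * 10
Step 3: AW = 0.14 * 68 * 10
Step 4: AW = 95.2 mm

95.2


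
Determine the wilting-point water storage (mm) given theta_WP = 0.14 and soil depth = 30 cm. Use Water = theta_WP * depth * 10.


Step 1: Water (mm) = theta_WP * depth * 10
Step 2: Water = 0.14 * 30 * 10
Step 3: Water = 42.0 mm

42.0


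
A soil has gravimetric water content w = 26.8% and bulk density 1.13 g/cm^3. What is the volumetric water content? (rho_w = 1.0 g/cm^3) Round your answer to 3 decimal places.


Step 1: theta = (w / 100) * BD / rho_w
Step 2: theta = (26.8 / 100) * 1.13 / 1.0
Step 3: theta = 0.268 * 1.13
Step 4: theta = 0.303

0.303


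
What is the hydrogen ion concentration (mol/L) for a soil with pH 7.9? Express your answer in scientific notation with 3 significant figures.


Step 1: [H+] = 10^(-pH)
Step 2: [H+] = 10^(-7.9)
Step 3: [H+] = 1.26e-08 mol/L

1.26e-08


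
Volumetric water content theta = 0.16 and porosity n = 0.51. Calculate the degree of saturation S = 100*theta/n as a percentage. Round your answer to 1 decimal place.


Step 1: S = 100 * theta_v / n
Step 2: S = 100 * 0.16 / 0.51
Step 3: S = 31.4%

31.4


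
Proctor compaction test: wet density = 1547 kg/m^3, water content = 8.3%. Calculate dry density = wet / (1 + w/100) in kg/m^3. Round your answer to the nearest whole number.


Step 1: Dry density = wet density / (1 + w/100)
Step 2: Dry density = 1547 / (1 + 8.3/100)
Step 3: Dry density = 1547 / 1.083
Step 4: Dry density = 1428 kg/m^3

1428


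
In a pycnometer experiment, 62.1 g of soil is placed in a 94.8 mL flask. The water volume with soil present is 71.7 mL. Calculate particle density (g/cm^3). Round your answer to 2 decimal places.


Step 1: Volume of solids = flask volume - water volume with soil
Step 2: V_solids = 94.8 - 71.7 = 23.1 mL
Step 3: Particle density = mass / V_solids = 62.1 / 23.1 = 2.69 g/cm^3

2.69


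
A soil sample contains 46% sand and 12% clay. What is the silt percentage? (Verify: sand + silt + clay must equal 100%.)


Step 1: sand + silt + clay = 100%
Step 2: silt = 100 - sand - clay
Step 3: silt = 100 - 46 - 12
Step 4: silt = 42%

42


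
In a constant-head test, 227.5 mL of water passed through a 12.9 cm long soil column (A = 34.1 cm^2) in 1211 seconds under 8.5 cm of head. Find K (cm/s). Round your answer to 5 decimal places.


Step 1: K = Q * L / (A * t * h)
Step 2: Numerator = 227.5 * 12.9 = 2934.75
Step 3: Denominator = 34.1 * 1211 * 8.5 = 351008.35
Step 4: K = 2934.75 / 351008.35 = 0.00836 cm/s

0.00836


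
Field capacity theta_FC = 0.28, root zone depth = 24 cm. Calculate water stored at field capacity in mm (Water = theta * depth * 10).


Step 1: Water (mm) = theta_FC * depth (cm) * 10
Step 2: Water = 0.28 * 24 * 10
Step 3: Water = 67.2 mm

67.2


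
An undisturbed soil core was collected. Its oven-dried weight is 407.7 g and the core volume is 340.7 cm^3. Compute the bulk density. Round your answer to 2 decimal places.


Step 1: Identify the formula: BD = dry mass / volume
Step 2: Substitute values: BD = 407.7 / 340.7
Step 3: BD = 1.2 g/cm^3

1.2


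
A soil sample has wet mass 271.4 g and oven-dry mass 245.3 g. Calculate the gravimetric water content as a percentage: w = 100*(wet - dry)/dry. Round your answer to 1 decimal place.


Step 1: Water mass = wet - dry = 271.4 - 245.3 = 26.1 g
Step 2: w = 100 * water mass / dry mass
Step 3: w = 100 * 26.1 / 245.3 = 10.6%

10.6


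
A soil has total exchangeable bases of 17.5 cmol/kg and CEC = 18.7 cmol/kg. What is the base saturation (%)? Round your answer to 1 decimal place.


Step 1: BS = 100 * (sum of bases) / CEC
Step 2: BS = 100 * 17.5 / 18.7
Step 3: BS = 93.6%

93.6


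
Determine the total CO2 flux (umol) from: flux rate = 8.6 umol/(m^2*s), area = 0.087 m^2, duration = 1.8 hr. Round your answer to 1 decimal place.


Step 1: Convert time to seconds: 1.8 hr * 3600 = 6480.0 s
Step 2: Total = flux * area * time_s
Step 3: Total = 8.6 * 0.087 * 6480.0
Step 4: Total = 4848.3 umol

4848.3


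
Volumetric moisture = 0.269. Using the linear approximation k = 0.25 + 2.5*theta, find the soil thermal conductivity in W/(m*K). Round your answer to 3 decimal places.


Step 1: k = 0.25 + 2.5 * theta
Step 2: k = 0.25 + 2.5 * 0.269
Step 3: k = 0.25 + 0.673
Step 4: k = 0.923 W/(m*K)

0.923


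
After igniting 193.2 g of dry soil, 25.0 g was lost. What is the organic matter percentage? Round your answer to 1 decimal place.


Step 1: OM% = 100 * LOI / sample mass
Step 2: OM = 100 * 25.0 / 193.2
Step 3: OM = 12.9%

12.9


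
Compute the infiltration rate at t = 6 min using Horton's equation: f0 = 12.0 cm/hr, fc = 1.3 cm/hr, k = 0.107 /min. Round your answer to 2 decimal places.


Step 1: f = fc + (f0 - fc) * exp(-k * t)
Step 2: exp(-0.107 * 6) = 0.526239
Step 3: f = 1.3 + (12.0 - 1.3) * 0.526239
Step 4: f = 1.3 + 10.7 * 0.526239
Step 5: f = 6.93 cm/hr

6.93


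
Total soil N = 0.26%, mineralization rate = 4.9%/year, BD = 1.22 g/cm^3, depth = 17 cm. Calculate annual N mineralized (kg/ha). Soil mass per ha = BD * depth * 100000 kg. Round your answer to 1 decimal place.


Step 1: Soil mass per ha = BD * depth * 100000 = 1.22 * 17 * 100000 = 2074000 kg
Step 2: Total N pool = soil mass * N%/100 = 2074000 * 0.26/100 = 5392.4 kg/ha
Step 3: N mineralized = N pool * rate%/100 = 5392.4 * 4.9/100 = 264.2 kg/ha/yr

264.2


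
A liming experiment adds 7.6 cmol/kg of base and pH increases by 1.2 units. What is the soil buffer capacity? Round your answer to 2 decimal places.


Step 1: BC = change in base / change in pH
Step 2: BC = 7.6 / 1.2
Step 3: BC = 6.33 cmol/(kg*pH unit)

6.33


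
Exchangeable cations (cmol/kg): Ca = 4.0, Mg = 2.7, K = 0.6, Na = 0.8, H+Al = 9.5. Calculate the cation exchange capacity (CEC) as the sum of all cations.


Step 1: CEC = Ca + Mg + K + Na + (H+Al)
Step 2: CEC = 4.0 + 2.7 + 0.6 + 0.8 + 9.5
Step 3: CEC = 17.6 cmol/kg

17.6


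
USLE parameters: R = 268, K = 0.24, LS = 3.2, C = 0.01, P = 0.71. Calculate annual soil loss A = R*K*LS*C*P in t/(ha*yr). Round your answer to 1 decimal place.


Step 1: A = R * K * LS * C * P
Step 2: R * K = 268 * 0.24 = 64.32
Step 3: (R*K) * LS = 64.32 * 3.2 = 205.824
Step 4: * C * P = 205.824 * 0.01 * 0.71 = 1.5
Step 5: A = 1.5 t/(ha*yr)

1.5


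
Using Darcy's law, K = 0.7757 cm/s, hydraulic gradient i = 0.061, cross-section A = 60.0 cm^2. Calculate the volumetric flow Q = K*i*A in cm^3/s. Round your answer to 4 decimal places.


Step 1: Apply Darcy's law: Q = K * i * A
Step 2: Q = 0.7757 * 0.061 * 60.0
Step 3: Q = 2.8391 cm^3/s

2.8391


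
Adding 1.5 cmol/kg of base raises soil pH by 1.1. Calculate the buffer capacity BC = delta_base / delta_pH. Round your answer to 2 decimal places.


Step 1: BC = change in base / change in pH
Step 2: BC = 1.5 / 1.1
Step 3: BC = 1.36 cmol/(kg*pH unit)

1.36


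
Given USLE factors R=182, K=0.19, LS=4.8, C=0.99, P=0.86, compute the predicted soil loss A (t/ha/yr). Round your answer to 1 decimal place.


Step 1: A = R * K * LS * C * P
Step 2: R * K = 182 * 0.19 = 34.58
Step 3: (R*K) * LS = 34.58 * 4.8 = 165.984
Step 4: * C * P = 165.984 * 0.99 * 0.86 = 141.3
Step 5: A = 141.3 t/(ha*yr)

141.3


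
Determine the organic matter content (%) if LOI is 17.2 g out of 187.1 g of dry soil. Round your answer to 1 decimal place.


Step 1: OM% = 100 * LOI / sample mass
Step 2: OM = 100 * 17.2 / 187.1
Step 3: OM = 9.2%

9.2


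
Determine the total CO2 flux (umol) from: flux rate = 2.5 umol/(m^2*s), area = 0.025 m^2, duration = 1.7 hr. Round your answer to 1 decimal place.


Step 1: Convert time to seconds: 1.7 hr * 3600 = 6120.0 s
Step 2: Total = flux * area * time_s
Step 3: Total = 2.5 * 0.025 * 6120.0
Step 4: Total = 382.5 umol

382.5


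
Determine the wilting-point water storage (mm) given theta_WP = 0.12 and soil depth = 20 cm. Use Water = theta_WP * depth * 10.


Step 1: Water (mm) = theta_WP * depth * 10
Step 2: Water = 0.12 * 20 * 10
Step 3: Water = 24.0 mm

24.0


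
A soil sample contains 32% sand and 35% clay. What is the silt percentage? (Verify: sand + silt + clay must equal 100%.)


Step 1: sand + silt + clay = 100%
Step 2: silt = 100 - sand - clay
Step 3: silt = 100 - 32 - 35
Step 4: silt = 33%

33


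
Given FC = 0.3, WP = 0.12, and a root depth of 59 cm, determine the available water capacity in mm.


Step 1: Available water = (FC - WP) * depth * 10
Step 2: AW = (0.3 - 0.12) * 59 * 10
Step 3: AW = 0.18 * 59 * 10
Step 4: AW = 106.2 mm

106.2


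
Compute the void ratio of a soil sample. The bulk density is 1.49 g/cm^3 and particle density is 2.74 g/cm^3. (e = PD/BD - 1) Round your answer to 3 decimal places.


Step 1: e = PD / BD - 1
Step 2: e = 2.74 / 1.49 - 1
Step 3: e = 1.83893 - 1
Step 4: e = 0.839

0.839


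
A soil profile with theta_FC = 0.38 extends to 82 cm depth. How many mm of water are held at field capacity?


Step 1: Water (mm) = theta_FC * depth (cm) * 10
Step 2: Water = 0.38 * 82 * 10
Step 3: Water = 311.6 mm

311.6


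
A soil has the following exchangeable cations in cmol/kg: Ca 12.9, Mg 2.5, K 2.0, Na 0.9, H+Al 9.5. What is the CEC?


Step 1: CEC = Ca + Mg + K + Na + (H+Al)
Step 2: CEC = 12.9 + 2.5 + 2.0 + 0.9 + 9.5
Step 3: CEC = 27.8 cmol/kg

27.8


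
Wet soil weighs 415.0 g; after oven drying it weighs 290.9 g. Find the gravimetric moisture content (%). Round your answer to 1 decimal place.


Step 1: Water mass = wet - dry = 415.0 - 290.9 = 124.1 g
Step 2: w = 100 * water mass / dry mass
Step 3: w = 100 * 124.1 / 290.9 = 42.7%

42.7


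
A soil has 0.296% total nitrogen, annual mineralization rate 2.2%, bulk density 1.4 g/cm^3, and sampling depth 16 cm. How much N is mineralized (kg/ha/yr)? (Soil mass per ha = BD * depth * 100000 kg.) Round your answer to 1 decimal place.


Step 1: Soil mass per ha = BD * depth * 100000 = 1.4 * 16 * 100000 = 2240000 kg
Step 2: Total N pool = soil mass * N%/100 = 2240000 * 0.296/100 = 6630.4 kg/ha
Step 3: N mineralized = N pool * rate%/100 = 6630.4 * 2.2/100 = 145.9 kg/ha/yr

145.9


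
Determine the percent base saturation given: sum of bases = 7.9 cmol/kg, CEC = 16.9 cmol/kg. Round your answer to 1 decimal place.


Step 1: BS = 100 * (sum of bases) / CEC
Step 2: BS = 100 * 7.9 / 16.9
Step 3: BS = 46.7%

46.7


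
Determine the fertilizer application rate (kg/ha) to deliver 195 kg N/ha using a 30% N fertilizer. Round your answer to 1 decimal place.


Step 1: Fertilizer rate = target N / (N content / 100)
Step 2: Rate = 195 / (30 / 100)
Step 3: Rate = 195 / 0.3
Step 4: Rate = 650.0 kg/ha

650.0


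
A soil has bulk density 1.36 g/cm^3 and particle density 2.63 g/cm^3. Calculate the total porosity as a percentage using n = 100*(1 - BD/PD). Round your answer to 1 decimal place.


Step 1: Formula: n = 100 * (1 - BD / PD)
Step 2: n = 100 * (1 - 1.36 / 2.63)
Step 3: n = 100 * (1 - 0.51711)
Step 4: n = 48.3%

48.3


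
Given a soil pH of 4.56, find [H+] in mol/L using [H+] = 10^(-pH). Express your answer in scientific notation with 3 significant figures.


Step 1: [H+] = 10^(-pH)
Step 2: [H+] = 10^(-4.56)
Step 3: [H+] = 2.75e-05 mol/L

2.75e-05


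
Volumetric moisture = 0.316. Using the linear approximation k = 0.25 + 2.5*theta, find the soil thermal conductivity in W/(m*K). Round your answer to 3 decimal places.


Step 1: k = 0.25 + 2.5 * theta
Step 2: k = 0.25 + 2.5 * 0.316
Step 3: k = 0.25 + 0.79
Step 4: k = 1.04 W/(m*K)

1.04


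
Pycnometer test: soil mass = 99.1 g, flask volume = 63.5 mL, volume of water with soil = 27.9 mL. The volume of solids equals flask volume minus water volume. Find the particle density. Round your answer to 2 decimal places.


Step 1: Volume of solids = flask volume - water volume with soil
Step 2: V_solids = 63.5 - 27.9 = 35.6 mL
Step 3: Particle density = mass / V_solids = 99.1 / 35.6 = 2.78 g/cm^3

2.78


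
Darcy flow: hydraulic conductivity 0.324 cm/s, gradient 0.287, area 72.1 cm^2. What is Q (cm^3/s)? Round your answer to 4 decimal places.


Step 1: Apply Darcy's law: Q = K * i * A
Step 2: Q = 0.324 * 0.287 * 72.1
Step 3: Q = 6.7044 cm^3/s

6.7044


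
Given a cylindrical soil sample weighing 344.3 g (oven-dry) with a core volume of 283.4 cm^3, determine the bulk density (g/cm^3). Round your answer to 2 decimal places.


Step 1: Identify the formula: BD = dry mass / volume
Step 2: Substitute values: BD = 344.3 / 283.4
Step 3: BD = 1.21 g/cm^3

1.21


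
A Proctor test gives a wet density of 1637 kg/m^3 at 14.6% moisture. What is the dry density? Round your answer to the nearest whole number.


Step 1: Dry density = wet density / (1 + w/100)
Step 2: Dry density = 1637 / (1 + 14.6/100)
Step 3: Dry density = 1637 / 1.146
Step 4: Dry density = 1428 kg/m^3

1428


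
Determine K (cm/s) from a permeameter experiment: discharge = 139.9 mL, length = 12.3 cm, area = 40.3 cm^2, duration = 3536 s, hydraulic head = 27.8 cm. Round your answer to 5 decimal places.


Step 1: K = Q * L / (A * t * h)
Step 2: Numerator = 139.9 * 12.3 = 1720.77
Step 3: Denominator = 40.3 * 3536 * 27.8 = 3961522.24
Step 4: K = 1720.77 / 3961522.24 = 0.00043 cm/s

0.00043


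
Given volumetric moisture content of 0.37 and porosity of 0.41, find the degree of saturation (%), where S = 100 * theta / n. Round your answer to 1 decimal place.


Step 1: S = 100 * theta_v / n
Step 2: S = 100 * 0.37 / 0.41
Step 3: S = 90.2%

90.2


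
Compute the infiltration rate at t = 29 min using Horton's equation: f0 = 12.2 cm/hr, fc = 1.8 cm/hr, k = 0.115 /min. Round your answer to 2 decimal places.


Step 1: f = fc + (f0 - fc) * exp(-k * t)
Step 2: exp(-0.115 * 29) = 0.035615
Step 3: f = 1.8 + (12.2 - 1.8) * 0.035615
Step 4: f = 1.8 + 10.4 * 0.035615
Step 5: f = 2.17 cm/hr

2.17


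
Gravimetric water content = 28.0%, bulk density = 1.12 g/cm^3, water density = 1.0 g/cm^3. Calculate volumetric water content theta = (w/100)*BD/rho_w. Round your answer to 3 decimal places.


Step 1: theta = (w / 100) * BD / rho_w
Step 2: theta = (28.0 / 100) * 1.12 / 1.0
Step 3: theta = 0.28 * 1.12
Step 4: theta = 0.314

0.314


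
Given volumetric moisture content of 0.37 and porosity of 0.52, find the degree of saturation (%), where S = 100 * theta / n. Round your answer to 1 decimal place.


Step 1: S = 100 * theta_v / n
Step 2: S = 100 * 0.37 / 0.52
Step 3: S = 71.2%

71.2


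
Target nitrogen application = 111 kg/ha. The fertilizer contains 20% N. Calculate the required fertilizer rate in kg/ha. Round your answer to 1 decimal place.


Step 1: Fertilizer rate = target N / (N content / 100)
Step 2: Rate = 111 / (20 / 100)
Step 3: Rate = 111 / 0.2
Step 4: Rate = 555.0 kg/ha

555.0


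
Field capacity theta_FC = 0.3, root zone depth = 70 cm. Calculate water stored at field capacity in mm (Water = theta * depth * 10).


Step 1: Water (mm) = theta_FC * depth (cm) * 10
Step 2: Water = 0.3 * 70 * 10
Step 3: Water = 210.0 mm

210.0


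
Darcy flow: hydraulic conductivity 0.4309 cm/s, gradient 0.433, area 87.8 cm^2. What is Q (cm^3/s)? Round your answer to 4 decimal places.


Step 1: Apply Darcy's law: Q = K * i * A
Step 2: Q = 0.4309 * 0.433 * 87.8
Step 3: Q = 16.3817 cm^3/s

16.3817


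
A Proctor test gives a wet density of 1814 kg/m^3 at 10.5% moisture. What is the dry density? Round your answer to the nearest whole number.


Step 1: Dry density = wet density / (1 + w/100)
Step 2: Dry density = 1814 / (1 + 10.5/100)
Step 3: Dry density = 1814 / 1.105
Step 4: Dry density = 1642 kg/m^3

1642


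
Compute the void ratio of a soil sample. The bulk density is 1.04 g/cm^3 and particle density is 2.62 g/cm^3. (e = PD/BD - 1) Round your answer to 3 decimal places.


Step 1: e = PD / BD - 1
Step 2: e = 2.62 / 1.04 - 1
Step 3: e = 2.51923 - 1
Step 4: e = 1.519

1.519


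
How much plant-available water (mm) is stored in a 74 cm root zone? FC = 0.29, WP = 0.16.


Step 1: Available water = (FC - WP) * depth * 10
Step 2: AW = (0.29 - 0.16) * 74 * 10
Step 3: AW = 0.13 * 74 * 10
Step 4: AW = 96.2 mm

96.2


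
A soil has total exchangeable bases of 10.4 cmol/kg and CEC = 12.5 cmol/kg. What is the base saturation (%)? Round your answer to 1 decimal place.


Step 1: BS = 100 * (sum of bases) / CEC
Step 2: BS = 100 * 10.4 / 12.5
Step 3: BS = 83.2%

83.2


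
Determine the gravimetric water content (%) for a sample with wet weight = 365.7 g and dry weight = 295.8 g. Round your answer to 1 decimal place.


Step 1: Water mass = wet - dry = 365.7 - 295.8 = 69.9 g
Step 2: w = 100 * water mass / dry mass
Step 3: w = 100 * 69.9 / 295.8 = 23.6%

23.6


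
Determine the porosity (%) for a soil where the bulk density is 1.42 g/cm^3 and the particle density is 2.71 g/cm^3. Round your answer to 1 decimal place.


Step 1: Formula: n = 100 * (1 - BD / PD)
Step 2: n = 100 * (1 - 1.42 / 2.71)
Step 3: n = 100 * (1 - 0.52399)
Step 4: n = 47.6%

47.6


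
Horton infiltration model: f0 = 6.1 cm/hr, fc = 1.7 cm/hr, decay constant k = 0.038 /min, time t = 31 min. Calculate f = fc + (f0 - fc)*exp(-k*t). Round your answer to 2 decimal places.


Step 1: f = fc + (f0 - fc) * exp(-k * t)
Step 2: exp(-0.038 * 31) = 0.307894
Step 3: f = 1.7 + (6.1 - 1.7) * 0.307894
Step 4: f = 1.7 + 4.4 * 0.307894
Step 5: f = 3.05 cm/hr

3.05


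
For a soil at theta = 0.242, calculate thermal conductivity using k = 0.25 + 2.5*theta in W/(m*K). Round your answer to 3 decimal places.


Step 1: k = 0.25 + 2.5 * theta
Step 2: k = 0.25 + 2.5 * 0.242
Step 3: k = 0.25 + 0.605
Step 4: k = 0.855 W/(m*K)

0.855


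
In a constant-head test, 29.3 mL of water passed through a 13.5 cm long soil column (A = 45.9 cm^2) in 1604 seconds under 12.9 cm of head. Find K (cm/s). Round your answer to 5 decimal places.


Step 1: K = Q * L / (A * t * h)
Step 2: Numerator = 29.3 * 13.5 = 395.55
Step 3: Denominator = 45.9 * 1604 * 12.9 = 949744.44
Step 4: K = 395.55 / 949744.44 = 0.00042 cm/s

0.00042


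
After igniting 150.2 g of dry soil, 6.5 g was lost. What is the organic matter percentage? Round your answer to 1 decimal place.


Step 1: OM% = 100 * LOI / sample mass
Step 2: OM = 100 * 6.5 / 150.2
Step 3: OM = 4.3%

4.3


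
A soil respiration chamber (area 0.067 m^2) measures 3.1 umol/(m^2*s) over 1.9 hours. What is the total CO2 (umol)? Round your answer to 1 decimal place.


Step 1: Convert time to seconds: 1.9 hr * 3600 = 6840.0 s
Step 2: Total = flux * area * time_s
Step 3: Total = 3.1 * 0.067 * 6840.0
Step 4: Total = 1420.7 umol

1420.7
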